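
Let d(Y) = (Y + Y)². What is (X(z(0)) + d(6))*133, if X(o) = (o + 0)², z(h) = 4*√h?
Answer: 19152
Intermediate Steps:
X(o) = o²
d(Y) = 4*Y² (d(Y) = (2*Y)² = 4*Y²)
(X(z(0)) + d(6))*133 = ((4*√0)² + 4*6²)*133 = ((4*0)² + 4*36)*133 = (0² + 144)*133 = (0 + 144)*133 = 144*133 = 19152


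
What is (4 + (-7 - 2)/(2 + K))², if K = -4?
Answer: 289/4 ≈ 72.250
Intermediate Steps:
(4 + (-7 - 2)/(2 + K))² = (4 + (-7 - 2)/(2 - 4))² = (4 - 9/(-2))² = (4 - 9*(-½))² = (4 + 9/2)² = (17/2)² = 289/4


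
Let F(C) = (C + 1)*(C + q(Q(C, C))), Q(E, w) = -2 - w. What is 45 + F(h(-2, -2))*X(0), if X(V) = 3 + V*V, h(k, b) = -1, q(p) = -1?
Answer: 45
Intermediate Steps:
F(C) = (1 + C)*(-1 + C) (F(C) = (C + 1)*(C - 1) = (1 + C)*(-1 + C))
X(V) = 3 + V²
45 + F(h(-2, -2))*X(0) = 45 + (-1 + (-1)²)*(3 + 0²) = 45 + (-1 + 1)*(3 + 0) = 45 + 0*3 = 45 + 0 = 45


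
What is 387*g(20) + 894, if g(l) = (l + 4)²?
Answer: 223806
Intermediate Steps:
g(l) = (4 + l)²
387*g(20) + 894 = 387*(4 + 20)² + 894 = 387*24² + 894 = 387*576 + 894 = 222912 + 894 = 223806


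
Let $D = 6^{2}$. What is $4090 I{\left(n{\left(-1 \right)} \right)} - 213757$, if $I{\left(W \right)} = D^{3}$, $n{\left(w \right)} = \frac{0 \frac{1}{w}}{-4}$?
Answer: $190609283$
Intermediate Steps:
$D = 36$
$n{\left(w \right)} = 0$ ($n{\left(w \right)} = 0 \left(- \frac{1}{4}\right) = 0$)
$I{\left(W \right)} = 46656$ ($I{\left(W \right)} = 36^{3} = 46656$)
$4090 I{\left(n{\left(-1 \right)} \right)} - 213757 = 4090 \cdot 46656 - 213757 = 190823040 - 213757 = 190609283$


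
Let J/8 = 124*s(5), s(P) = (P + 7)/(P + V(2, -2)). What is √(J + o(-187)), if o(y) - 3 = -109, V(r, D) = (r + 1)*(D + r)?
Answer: 11*√470/5 ≈ 47.695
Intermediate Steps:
V(r, D) = (1 + r)*(D + r)
s(P) = (7 + P)/P (s(P) = (P + 7)/(P + (-2 + 2 + 2² - 2*2)) = (7 + P)/(P + (-2 + 2 + 4 - 4)) = (7 + P)/(P + 0) = (7 + P)/P)
o(y) = -106 (o(y) = 3 - 109 = -106)
J = 11904/5 (J = 8*(124*((7 + 5)/5)) = 8*(124*((⅕)*12)) = 8*(124*(12/5)) = 8*(1488/5) = 11904/5 ≈ 2380.8)
√(J + o(-187)) = √(11904/5 - 106) = √(11374/5) = 11*√470/5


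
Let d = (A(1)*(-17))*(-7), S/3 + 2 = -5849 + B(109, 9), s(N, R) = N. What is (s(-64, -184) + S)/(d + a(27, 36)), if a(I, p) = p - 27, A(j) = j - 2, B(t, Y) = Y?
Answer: 1759/11 ≈ 159.91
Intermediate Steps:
A(j) = -2 + j
S = -17526 (S = -6 + 3*(-5849 + 9) = -6 + 3*(-5840) = -6 - 17520 = -17526)
d = -119 (d = ((-2 + 1)*(-17))*(-7) = -1*(-17)*(-7) = 17*(-7) = -119)
a(I, p) = -27 + p
(s(-64, -184) + S)/(d + a(27, 36)) = (-64 - 17526)/(-119 + (-27 + 36)) = -17590/(-119 + 9) = -17590/(-110) = -17590*(-1/110) = 1759/11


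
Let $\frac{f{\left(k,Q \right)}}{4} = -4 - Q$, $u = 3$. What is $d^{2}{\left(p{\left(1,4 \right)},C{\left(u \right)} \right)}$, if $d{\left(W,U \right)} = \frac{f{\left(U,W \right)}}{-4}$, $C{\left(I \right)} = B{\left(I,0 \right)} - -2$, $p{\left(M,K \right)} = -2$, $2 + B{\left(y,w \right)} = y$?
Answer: $4$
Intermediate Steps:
$B{\left(y,w \right)} = -2 + y$
$f{\left(k,Q \right)} = -16 - 4 Q$ ($f{\left(k,Q \right)} = 4 \left(-4 - Q\right) = -16 - 4 Q$)
$C{\left(I \right)} = I$ ($C{\left(I \right)} = \left(-2 + I\right) - -2 = \left(-2 + I\right) + 2 = I$)
$d{\left(W,U \right)} = 4 + W$ ($d{\left(W,U \right)} = \frac{-16 - 4 W}{-4} = \left(-16 - 4 W\right) \left(- \frac{1}{4}\right) = 4 + W$)
$d^{2}{\left(p{\left(1,4 \right)},C{\left(u \right)} \right)} = \left(4 - 2\right)^{2} = 2^{2} = 4$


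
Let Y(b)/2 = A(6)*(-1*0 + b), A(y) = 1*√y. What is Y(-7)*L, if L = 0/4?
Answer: 0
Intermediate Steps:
A(y) = √y
L = 0 (L = 0*(¼) = 0)
Y(b) = 2*b*√6 (Y(b) = 2*(√6*(-1*0 + b)) = 2*(√6*(0 + b)) = 2*(√6*b) = 2*(b*√6) = 2*b*√6)
Y(-7)*L = (2*(-7)*√6)*0 = -14*√6*0 = 0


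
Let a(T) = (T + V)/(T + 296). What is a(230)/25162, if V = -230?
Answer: 0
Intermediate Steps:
a(T) = (-230 + T)/(296 + T) (a(T) = (T - 230)/(T + 296) = (-230 + T)/(296 + T))
a(230)/25162 = ((-230 + 230)/(296 + 230))/25162 = (0/526)*(1/25162) = ((1/526)*0)*(1/25162) = 0*(1/25162) = 0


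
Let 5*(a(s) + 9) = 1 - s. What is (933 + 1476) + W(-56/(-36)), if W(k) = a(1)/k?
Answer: 33645/14 ≈ 2403.2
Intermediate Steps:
a(s) = -44/5 - s/5 (a(s) = -9 + (1 - s)/5 = -9 + (⅕ - s/5) = -44/5 - s/5)
W(k) = -9/k (W(k) = (-44/5 - ⅕*1)/k = (-44/5 - ⅕)/k = -9/k)
(933 + 1476) + W(-56/(-36)) = (933 + 1476) - 9/((-56/(-36))) = 2409 - 9/((-56*(-1/36))) = 2409 - 9/14/9 = 2409 - 9*9/14 = 2409 - 81/14 = 33645/14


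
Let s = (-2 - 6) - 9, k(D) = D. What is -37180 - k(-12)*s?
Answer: -37384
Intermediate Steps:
s = -17 (s = -8 - 9 = -17)
-37180 - k(-12)*s = -37180 - (-12)*(-17) = -37180 - 1*204 = -37180 - 204 = -37384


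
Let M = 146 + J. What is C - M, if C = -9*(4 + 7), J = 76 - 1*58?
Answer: -263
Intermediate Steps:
J = 18 (J = 76 - 58 = 18)
C = -99 (C = -9*11 = -99)
M = 164 (M = 146 + 18 = 164)
C - M = -99 - 1*164 = -99 - 164 = -263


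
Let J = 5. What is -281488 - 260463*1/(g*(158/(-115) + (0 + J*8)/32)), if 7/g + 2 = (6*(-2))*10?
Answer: -701404632/19 ≈ -3.6916e+7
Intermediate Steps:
g = -7/122 (g = 7/(-2 + (6*(-2))*10) = 7/(-2 - 12*10) = 7/(-2 - 120) = 7/(-122) = 7*(-1/122) = -7/122 ≈ -0.057377)
-281488 - 260463*1/(g*(158/(-115) + (0 + J*8)/32)) = -281488 - 260463*(-122/(7*(158/(-115) + (0 + 5*8)/32))) = -281488 - 260463*(-122/(7*(158*(-1/115) + (0 + 40)*(1/32)))) = -281488 - 260463*(-122/(7*(-158/115 + 40*(1/32)))) = -281488 - 260463*(-122/(7*(-158/115 + 5/4))) = -281488 - 260463/((-57/460*(-7/122))) = -281488 - 260463/399/56120 = -281488 - 260463*56120/399 = -281488 - 696056360/19 = -701404632/19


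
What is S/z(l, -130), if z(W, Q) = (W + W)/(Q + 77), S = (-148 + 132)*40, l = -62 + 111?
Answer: 16960/49 ≈ 346.12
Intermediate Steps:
l = 49
S = -640 (S = -16*40 = -640)
z(W, Q) = 2*W/(77 + Q) (z(W, Q) = (2*W)/(77 + Q) = 2*W/(77 + Q))
S/z(l, -130) = -640/(2*49/(77 - 130)) = -640/(2*49/(-53)) = -640/(2*49*(-1/53)) = -640/(-98/53) = -640*(-53/98) = 16960/49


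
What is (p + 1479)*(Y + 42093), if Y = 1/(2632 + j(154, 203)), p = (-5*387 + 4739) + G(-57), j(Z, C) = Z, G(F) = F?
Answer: 247793832187/1393 ≈ 1.7788e+8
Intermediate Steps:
p = 2747 (p = (-5*387 + 4739) - 57 = (-1935 + 4739) - 57 = 2804 - 57 = 2747)
Y = 1/2786 (Y = 1/(2632 + 154) = 1/2786 ≈ 0.00035894)
(p + 1479)*(Y + 42093) = (2747 + 1479)*(1/2786 + 42093) = 4226*(117271099/2786) = 247793832187/1393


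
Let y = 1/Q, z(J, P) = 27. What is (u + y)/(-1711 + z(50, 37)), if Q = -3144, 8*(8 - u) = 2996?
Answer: 2737/12576 ≈ 0.21764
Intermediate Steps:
u = -733/2 (u = 8 - ⅛*2996 = 8 - 749/2 = -733/2 ≈ -366.50)
y = -1/3144 (y = 1/(-3144) = -1/3144 ≈ -0.00031807)
(u + y)/(-1711 + z(50, 37)) = (-733/2 - 1/3144)/(-1711 + 27) = -1152277/3144/(-1684) = -1152277/3144*(-1/1684) = 2737/12576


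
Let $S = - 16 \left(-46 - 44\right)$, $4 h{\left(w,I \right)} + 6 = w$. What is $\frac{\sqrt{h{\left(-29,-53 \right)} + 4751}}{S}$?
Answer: $\frac{\sqrt{18969}}{2880} \approx 0.047822$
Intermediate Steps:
$h{\left(w,I \right)} = - \frac{3}{2} + \frac{w}{4}$
$S = 1440$ ($S = \left(-16\right) \left(-90\right) = 1440$)
$\frac{\sqrt{h{\left(-29,-53 \right)} + 4751}}{S} = \frac{\sqrt{\left(- \frac{3}{2} + \frac{1}{4} \left(-29\right)\right) + 4751}}{1440} = \sqrt{\left(- \frac{3}{2} - \frac{29}{4}\right) + 4751} \cdot \frac{1}{1440} = \sqrt{- \frac{35}{4} + 4751} \cdot \frac{1}{1440} = \sqrt{\frac{18969}{4}} \cdot \frac{1}{1440} = \frac{\sqrt{18969}}{2} \cdot \frac{1}{1440} = \frac{\sqrt{18969}}{2880}$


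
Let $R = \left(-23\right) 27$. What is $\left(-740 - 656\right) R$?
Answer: $866916$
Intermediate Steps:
$R = -621$
$\left(-740 - 656\right) R = \left(-740 - 656\right) \left(-621\right) = \left(-1396\right) \left(-621\right) = 866916$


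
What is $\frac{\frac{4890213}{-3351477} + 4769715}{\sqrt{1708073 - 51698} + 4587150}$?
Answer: $\frac{325903454588811468}{313429286942303185} - \frac{1776176136538 \sqrt{66255}}{1567146434711515925} \approx 1.0395$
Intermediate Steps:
$\frac{\frac{4890213}{-3351477} + 4769715}{\sqrt{1708073 - 51698} + 4587150} = \frac{4890213 \left(- \frac{1}{3351477}\right) + 4769715}{\sqrt{1656375} + 4587150} = \frac{- \frac{1630071}{1117159} + 4769715}{5 \sqrt{66255} + 4587150} = \frac{5328528409614}{1117159 \left(4587150 + 5 \sqrt{66255}\right)}$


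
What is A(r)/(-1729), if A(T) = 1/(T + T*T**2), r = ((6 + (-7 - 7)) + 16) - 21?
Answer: 1/3821090 ≈ 2.6171e-7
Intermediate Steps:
r = -13 (r = ((6 - 14) + 16) - 21 = (-8 + 16) - 21 = 8 - 21 = -13)
A(T) = 1/(T + T**3)
A(r)/(-1729) = 1/((-13 + (-13)**3)*(-1729)) = -1/1729/(-13 - 2197) = -1/1729/(-2210) = -1/2210*(-1/1729) = 1/3821090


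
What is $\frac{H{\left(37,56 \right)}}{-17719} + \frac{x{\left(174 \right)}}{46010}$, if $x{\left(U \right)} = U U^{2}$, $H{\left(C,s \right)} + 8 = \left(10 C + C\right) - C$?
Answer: $\frac{46663730818}{407625595} \approx 114.48$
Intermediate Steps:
$H{\left(C,s \right)} = -8 + 10 C$ ($H{\left(C,s \right)} = -8 + \left(\left(10 C + C\right) - C\right) = -8 + \left(11 C - C\right) = -8 + 10 C$)
$x{\left(U \right)} = U^{3}$
$\frac{H{\left(37,56 \right)}}{-17719} + \frac{x{\left(174 \right)}}{46010} = \frac{-8 + 10 \cdot 37}{-17719} + \frac{174^{3}}{46010} = \left(-8 + 370\right) \left(- \frac{1}{17719}\right) + 5268024 \cdot \frac{1}{46010} = 362 \left(- \frac{1}{17719}\right) + \frac{2634012}{23005} = - \frac{362}{17719} + \frac{2634012}{23005} = \frac{46663730818}{407625595}$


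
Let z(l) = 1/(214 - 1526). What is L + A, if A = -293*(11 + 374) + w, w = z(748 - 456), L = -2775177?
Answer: -3789032385/1312 ≈ -2.8880e+6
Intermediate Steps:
z(l) = -1/1312 (z(l) = 1/(-1312) = -1/1312)
w = -1/1312 ≈ -0.00076220
A = -148000161/1312 (A = -293*(11 + 374) - 1/1312 = -293*385 - 1/1312 = -112805 - 1/1312 = -148000161/1312 ≈ -1.1281e+5)
L + A = -2775177 - 148000161/1312 = -3789032385/1312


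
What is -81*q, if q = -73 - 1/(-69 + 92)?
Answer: 136080/23 ≈ 5916.5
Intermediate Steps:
q = -1680/23 (q = -73 - 1/23 = -1680/23 ≈ -73.043)
-81*q = -81*(-1680/23) = 136080/23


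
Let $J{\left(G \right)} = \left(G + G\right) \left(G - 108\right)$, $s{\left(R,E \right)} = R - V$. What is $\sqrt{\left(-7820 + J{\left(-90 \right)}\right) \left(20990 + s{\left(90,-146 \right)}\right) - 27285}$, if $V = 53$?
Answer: $\sqrt{584943855} \approx 24186.0$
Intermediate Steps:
$s{\left(R,E \right)} = -53 + R$ ($s{\left(R,E \right)} = R - 53 = -53 + R$)
$J{\left(G \right)} = 2 G \left(-108 + G\right)$
$\sqrt{\left(-7820 + J{\left(-90 \right)}\right) \left(20990 + s{\left(90,-146 \right)}\right) - 27285} = \sqrt{\left(-7820 + 2 \left(-90\right) \left(-108 - 90\right)\right) \left(20990 + \left(-53 + 90\right)\right) - 27285} = \sqrt{\left(-7820 + 2 \left(-90\right) \left(-198\right)\right) \left(20990 + 37\right) - 27285} = \sqrt{\left(-7820 + 35640\right) 21027 - 27285} = \sqrt{27820 \cdot 21027 - 27285} = \sqrt{584971140 - 27285} = \sqrt{584943855}$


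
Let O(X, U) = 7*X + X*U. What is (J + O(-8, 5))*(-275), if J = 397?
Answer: -82775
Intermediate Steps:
O(X, U) = 7*X + U*X
(J + O(-8, 5))*(-275) = (397 - 8*(7 + 5))*(-275) = (397 - 8*12)*(-275) = (397 - 96)*(-275) = 301*(-275) = -82775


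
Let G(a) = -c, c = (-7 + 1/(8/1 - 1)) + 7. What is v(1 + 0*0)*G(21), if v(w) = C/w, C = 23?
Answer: -23/7 ≈ -3.2857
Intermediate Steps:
v(w) = 23/w
c = ⅐ (c = (-7 + 1/(8*1 - 1)) + 7 = (-7 + 1/(8 - 1)) + 7 = (-7 + 1/7) + 7 = (-7 + ⅐) + 7 = -48/7 + 7 = ⅐ ≈ 0.14286)
G(a) = -⅐ (G(a) = -1*⅐ = -⅐)
v(1 + 0*0)*G(21) = (23/(1 + 0*0))*(-⅐) = (23/(1 + 0))*(-⅐) = (23/1)*(-⅐) = (23*1)*(-⅐) = 23*(-⅐) = -23/7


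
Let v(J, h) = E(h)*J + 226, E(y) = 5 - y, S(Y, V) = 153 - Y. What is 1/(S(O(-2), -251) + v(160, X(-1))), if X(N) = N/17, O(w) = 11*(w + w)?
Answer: 17/20951 ≈ 0.00081142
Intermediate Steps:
O(w) = 22*w (O(w) = 11*(2*w) = 22*w)
X(N) = N/17 (X(N) = N*(1/17) = N/17)
v(J, h) = 226 + J*(5 - h) (v(J, h) = (5 - h)*J + 226 = J*(5 - h) + 226 = 226 + J*(5 - h))
1/(S(O(-2), -251) + v(160, X(-1))) = 1/((153 - 22*(-2)) + (226 - 1*160*(-5 + (1/17)*(-1)))) = 1/((153 - 1*(-44)) + (226 - 1*160*(-5 - 1/17))) = 1/((153 + 44) + (226 - 1*160*(-86/17))) = 1/(197 + (226 + 13760/17)) = 1/(197 + 17602/17) = 1/(20951/17) = 17/20951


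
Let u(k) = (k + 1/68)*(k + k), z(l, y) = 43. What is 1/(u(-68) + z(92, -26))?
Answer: 1/9289 ≈ 0.00010765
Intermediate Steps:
u(k) = 2*k*(1/68 + k) (u(k) = (k + 1/68)*(2*k) = (1/68 + k)*(2*k) = 2*k*(1/68 + k))
1/(u(-68) + z(92, -26)) = 1/((1/34)*(-68)*(1 + 68*(-68)) + 43) = 1/((1/34)*(-68)*(1 - 4624) + 43) = 1/((1/34)*(-68)*(-4623) + 43) = 1/(9246 + 43) = 1/9289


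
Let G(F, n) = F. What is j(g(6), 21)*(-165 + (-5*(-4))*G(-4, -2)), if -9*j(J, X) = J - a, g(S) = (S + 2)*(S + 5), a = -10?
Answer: 24010/9 ≈ 2667.8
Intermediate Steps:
g(S) = (2 + S)*(5 + S)
j(J, X) = -10/9 - J/9 (j(J, X) = -(J - 1*(-10))/9 = -(J + 10)/9 = -(10 + J)/9 = -10/9 - J/9)
j(g(6), 21)*(-165 + (-5*(-4))*G(-4, -2)) = (-10/9 - (10 + 6² + 7*6)/9)*(-165 - 5*(-4)*(-4)) = (-10/9 - (10 + 36 + 42)/9)*(-165 + 20*(-4)) = (-10/9 - ⅑*88)*(-165 - 80) = (-10/9 - 88/9)*(-245) = -98/9*(-245) = 24010/9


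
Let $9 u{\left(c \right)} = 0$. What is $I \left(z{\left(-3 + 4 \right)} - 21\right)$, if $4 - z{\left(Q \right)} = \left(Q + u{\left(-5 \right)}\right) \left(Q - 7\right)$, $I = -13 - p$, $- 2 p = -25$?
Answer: $\frac{561}{2} \approx 280.5$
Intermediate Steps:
$p = \frac{25}{2}$ ($p = \left(- \frac{1}{2}\right) \left(-25\right) = \frac{25}{2} \approx 12.5$)
$u{\left(c \right)} = 0$ ($u{\left(c \right)} = \frac{1}{9} \cdot 0 = 0$)
$I = - \frac{51}{2}$ ($I = -13 - \frac{25}{2} = - \frac{51}{2} \approx -25.5$)
$z{\left(Q \right)} = 4 - Q \left(-7 + Q\right)$ ($z{\left(Q \right)} = 4 - \left(Q + 0\right) \left(Q - 7\right) = 4 - Q \left(-7 + Q\right)$)
$I \left(z{\left(-3 + 4 \right)} - 21\right) = - \frac{51 \left(\left(4 - \left(-3 + 4\right)^{2} + 7 \left(-3 + 4\right)\right) - 21\right)}{2} = - \frac{51 \left(\left(4 - 1^{2} + 7 \cdot 1\right) - 21\right)}{2} = - \frac{51 \left(\left(4 - 1 + 7\right) - 21\right)}{2} = - \frac{51 \left(10 - 21\right)}{2} = \left(- \frac{51}{2}\right) \left(-11\right) = \frac{561}{2}$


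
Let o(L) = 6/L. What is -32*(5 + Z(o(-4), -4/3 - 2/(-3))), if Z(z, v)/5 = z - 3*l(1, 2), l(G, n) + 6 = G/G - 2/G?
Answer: -3280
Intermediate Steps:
l(G, n) = -5 - 2/G (l(G, n) = -6 + (G/G - 2/G) = -6 + (1 - 2/G) = -5 - 2/G)
Z(z, v) = 105 + 5*z (Z(z, v) = 5*(z - 3*(-5 - 2/1)) = 5*(z - 3*(-5 - 2*1)) = 5*(z - 3*(-5 - 2)) = 5*(z - 3*(-7)) = 5*(z + 21) = 5*(21 + z) = 105 + 5*z)
-32*(5 + Z(o(-4), -4/3 - 2/(-3))) = -32*(5 + (105 + 5*(6/(-4)))) = -32*(5 + (105 + 5*(6*(-¼)))) = -32*(5 + (105 + 5*(-3/2))) = -32*(5 + (105 - 15/2)) = -32*(5 + 195/2) = -32*205/2 = -3280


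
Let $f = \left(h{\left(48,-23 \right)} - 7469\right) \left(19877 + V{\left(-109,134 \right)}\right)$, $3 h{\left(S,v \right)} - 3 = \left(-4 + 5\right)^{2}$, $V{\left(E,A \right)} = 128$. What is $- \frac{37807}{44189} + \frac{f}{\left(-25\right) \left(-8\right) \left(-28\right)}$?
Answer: $\frac{3960727602647}{148475040} \approx 26676.0$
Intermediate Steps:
$h{\left(S,v \right)} = \frac{4}{3}$ ($h{\left(S,v \right)} = 1 + \frac{\left(-4 + 5\right)^{2}}{3} = 1 + \frac{1^{2}}{3} = 1 + \frac{1}{3} \cdot 1 = 1 + \frac{1}{3} = \frac{4}{3}$)
$f = - \frac{448172015}{3}$ ($f = \left(\frac{4}{3} - 7469\right) \left(19877 + 128\right) = \left(- \frac{22403}{3}\right) 20005 = - \frac{448172015}{3} \approx -1.4939 \cdot 10^{8}$)
$- \frac{37807}{44189} + \frac{f}{\left(-25\right) \left(-8\right) \left(-28\right)} = - \frac{37807}{44189} - \frac{448172015}{3 \left(-25\right) \left(-8\right) \left(-28\right)} = \left(-37807\right) \frac{1}{44189} - \frac{448172015}{3 \cdot 200 \left(-28\right)} = - \frac{37807}{44189} - \frac{448172015}{3 \left(-5600\right)} = - \frac{37807}{44189} - - \frac{89634403}{3360} = - \frac{37807}{44189} + \frac{89634403}{3360} = \frac{3960727602647}{148475040}$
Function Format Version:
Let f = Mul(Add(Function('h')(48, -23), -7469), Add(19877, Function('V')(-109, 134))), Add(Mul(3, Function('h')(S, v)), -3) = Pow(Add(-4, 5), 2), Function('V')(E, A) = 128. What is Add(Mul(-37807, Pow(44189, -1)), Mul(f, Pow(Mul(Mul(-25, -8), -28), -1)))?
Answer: Rational(3960727602647, 148475040) ≈ 26676.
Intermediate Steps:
Function('h')(S, v) = Rational(4, 3) (Function('h')(S, v) = Add(1, Mul(Rational(1, 3), Pow(Add(-4, 5), 2))) = Add(1, Mul(Rational(1, 3), Pow(1, 2))) = Add(1, Mul(Rational(1, 3), 1)) = Add(1, Rational(1, 3)) = Rational(4, 3))
f = Rational(-448172015, 3) (f = Mul(Add(Rational(4, 3), -7469), Add(19877, 128)) = Mul(Rational(-22403, 3), 20005) = Rational(-448172015, 3) ≈ -1.4939e+8)
Add(Mul(-37807, Pow(44189, -1)), Mul(f, Pow(Mul(Mul(-25, -8), -28), -1))) = Add(Mul(-37807, Pow(44189, -1)), Mul(Rational(-448172015, 3), Pow(Mul(Mul(-25, -8), -28), -1))) = Add(Mul(-37807, Rational(1, 44189)), Mul(Rational(-448172015, 3), Pow(Mul(200, -28), -1))) = Add(Rational(-37807, 44189), Mul(Rational(-448172015, 3), Pow(-5600, -1))) = Add(Rational(-37807, 44189), Mul(Rational(-448172015, 3), Rational(-1, 5600))) = Add(Rational(-37807, 44189), Rational(89634403, 3360)) = Rational(3960727602647, 148475040)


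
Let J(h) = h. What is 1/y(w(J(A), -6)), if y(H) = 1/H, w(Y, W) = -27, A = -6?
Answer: -27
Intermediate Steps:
1/y(w(J(A), -6)) = 1/(1/(-27)) = 1/(-1/27) = -27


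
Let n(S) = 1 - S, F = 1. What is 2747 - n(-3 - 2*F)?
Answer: 2741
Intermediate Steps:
2747 - n(-3 - 2*F) = 2747 - (1 - (-3 - 2*1)) = 2747 - (1 - (-3 - 2)) = 2747 - (1 - 1*(-5)) = 2747 - (1 + 5) = 2747 - 1*6 = 2747 - 6 = 2741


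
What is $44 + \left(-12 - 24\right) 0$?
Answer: $44$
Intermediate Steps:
$44 + \left(-12 - 24\right) 0 = 44 - 0 = 44 + 0 = 44$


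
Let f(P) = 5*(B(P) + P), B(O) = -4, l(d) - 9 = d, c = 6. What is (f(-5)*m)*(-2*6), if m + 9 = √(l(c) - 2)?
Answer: -4860 + 540*√13 ≈ -2913.0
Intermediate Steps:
l(d) = 9 + d
f(P) = -20 + 5*P (f(P) = 5*(-4 + P) = -20 + 5*P)
m = -9 + √13 (m = -9 + √((9 + 6) - 2) = -9 + √(15 - 2) = -9 + √13 ≈ -5.3944)
(f(-5)*m)*(-2*6) = ((-20 + 5*(-5))*(-9 + √13))*(-2*6) = ((-20 - 25)*(-9 + √13))*(-12) = -45*(-9 + √13)*(-12) = (405 - 45*√13)*(-12) = -4860 + 540*√13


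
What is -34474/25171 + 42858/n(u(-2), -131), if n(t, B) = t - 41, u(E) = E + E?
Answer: -120036672/125855 ≈ -953.77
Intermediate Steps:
u(E) = 2*E
n(t, B) = -41 + t
-34474/25171 + 42858/n(u(-2), -131) = -34474/25171 + 42858/(-41 + 2*(-2)) = -34474*1/25171 + 42858/(-41 - 4) = -34474/25171 + 42858/(-45) = -34474/25171 + 42858*(-1/45) = -34474/25171 - 4762/5 = -120036672/125855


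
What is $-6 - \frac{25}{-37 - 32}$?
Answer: $- \frac{389}{69} \approx -5.6377$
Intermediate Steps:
$-6 - \frac{25}{-37 - 32} = -6 - \frac{25}{-69} = -6 - - \frac{25}{69} = -6 + \frac{25}{69} = - \frac{389}{69}$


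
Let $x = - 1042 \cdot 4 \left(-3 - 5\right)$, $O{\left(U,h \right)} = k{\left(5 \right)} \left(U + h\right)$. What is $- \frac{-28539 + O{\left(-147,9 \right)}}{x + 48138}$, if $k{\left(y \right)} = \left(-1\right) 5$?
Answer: $\frac{27849}{81482} \approx 0.34178$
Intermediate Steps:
$k{\left(y \right)} = -5$
$O{\left(U,h \right)} = - 5 U - 5 h$ ($O{\left(U,h \right)} = - 5 \left(U + h\right) = - 5 U - 5 h$)
$x = 33344$ ($x = - 1042 \cdot 4 \left(-8\right) = \left(-1042\right) \left(-32\right) = 33344$)
$- \frac{-28539 + O{\left(-147,9 \right)}}{x + 48138} = - \frac{-28539 - -690}{33344 + 48138} = - \frac{-28539 + \left(735 - 45\right)}{81482} = - \frac{-28539 + 690}{81482} = - \frac{-27849}{81482} = \left(-1\right) \left(- \frac{27849}{81482}\right) = \frac{27849}{81482}$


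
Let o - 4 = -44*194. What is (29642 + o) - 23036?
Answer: -1926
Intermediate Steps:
o = -8532 (o = 4 - 44*194 = 4 - 8536 = -8532)
(29642 + o) - 23036 = (29642 - 8532) - 23036 = 21110 - 23036 = -1926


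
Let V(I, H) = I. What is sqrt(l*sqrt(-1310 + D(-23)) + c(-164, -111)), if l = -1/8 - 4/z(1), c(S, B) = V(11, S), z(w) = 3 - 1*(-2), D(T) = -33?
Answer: sqrt(4400 - 370*I*sqrt(1343))/20 ≈ 4.829 - 3.5099*I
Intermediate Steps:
z(w) = 5 (z(w) = 3 + 2 = 5)
c(S, B) = 11
l = -37/40 (l = -1/8 - 4/5 = -37/40 ≈ -0.92500)
sqrt(l*sqrt(-1310 + D(-23)) + c(-164, -111)) = sqrt(-37*sqrt(-1310 - 33)/40 + 11) = sqrt(-37*I*sqrt(1343)/40 + 11) = sqrt(11 - 37*I*sqrt(1343)/40)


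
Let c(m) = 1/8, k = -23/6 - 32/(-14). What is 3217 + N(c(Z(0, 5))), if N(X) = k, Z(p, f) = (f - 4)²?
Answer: 135049/42 ≈ 3215.5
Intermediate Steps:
Z(p, f) = (-4 + f)²
k = -65/42 (k = -23*⅙ - 32*(-1/14) = -23/6 + 16/7 = -65/42 ≈ -1.5476)
c(m) = ⅛
N(X) = -65/42
3217 + N(c(Z(0, 5))) = 3217 - 65/42 = 135049/42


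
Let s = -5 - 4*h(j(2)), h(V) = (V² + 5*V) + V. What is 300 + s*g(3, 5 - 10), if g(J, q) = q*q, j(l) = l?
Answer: -1425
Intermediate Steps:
h(V) = V² + 6*V
g(J, q) = q²
s = -69 (s = -5 - 8*(6 + 2) = -5 - 8*8 = -5 - 4*16 = -5 - 64 = -69)
300 + s*g(3, 5 - 10) = 300 - 69*(5 - 10)² = 300 - 69*(-5)² = 300 - 69*25 = 300 - 1725 = -1425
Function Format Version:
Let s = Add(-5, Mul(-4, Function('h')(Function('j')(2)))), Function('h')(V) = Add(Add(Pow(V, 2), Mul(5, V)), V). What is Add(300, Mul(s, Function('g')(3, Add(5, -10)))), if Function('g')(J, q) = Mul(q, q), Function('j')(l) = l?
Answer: -1425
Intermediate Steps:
Function('h')(V) = Add(Pow(V, 2), Mul(6, V))
Function('g')(J, q) = Pow(q, 2)
s = -69 (s = Add(-5, Mul(-4, Mul(2, Add(6, 2)))) = Add(-5, Mul(-4, Mul(2, 8))) = Add(-5, Mul(-4, 16)) = Add(-5, -64) = -69)
Add(300, Mul(s, Function('g')(3, Add(5, -10)))) = Add(300, Mul(-69, Pow(Add(5, -10), 2))) = Add(300, Mul(-69, Pow(-5, 2))) = Add(300, Mul(-69, 25)) = Add(300, -1725) = -1425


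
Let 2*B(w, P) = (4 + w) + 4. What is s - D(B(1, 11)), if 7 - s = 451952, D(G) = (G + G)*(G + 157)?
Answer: -906797/2 ≈ -4.5340e+5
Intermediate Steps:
B(w, P) = 4 + w/2 (B(w, P) = ((4 + w) + 4)/2 = (8 + w)/2 = 4 + w/2)
D(G) = 2*G*(157 + G) (D(G) = (2*G)*(157 + G) = 2*G*(157 + G))
s = -451945 (s = 7 - 1*451952 = 7 - 451952 = -451945)
s - D(B(1, 11)) = -451945 - 2*(4 + (½)*1)*(157 + (4 + (½)*1)) = -451945 - 2*(4 + ½)*(157 + (4 + ½)) = -451945 - 2*9*(157 + 9/2)/2 = -451945 - 2*9*323/(2*2) = -451945 - 1*2907/2 = -451945 - 2907/2 = -906797/2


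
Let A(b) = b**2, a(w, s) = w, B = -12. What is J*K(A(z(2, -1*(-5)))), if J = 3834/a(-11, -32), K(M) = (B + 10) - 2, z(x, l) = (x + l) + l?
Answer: 15336/11 ≈ 1394.2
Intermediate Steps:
z(x, l) = x + 2*l (z(x, l) = (l + x) + l = x + 2*l)
K(M) = -4 (K(M) = (-12 + 10) - 2 = -2 - 2 = -4)
J = -3834/11 (J = 3834/(-11) = 3834*(-1/11) = -3834/11 ≈ -348.55)
J*K(A(z(2, -1*(-5)))) = -3834/11*(-4) = 15336/11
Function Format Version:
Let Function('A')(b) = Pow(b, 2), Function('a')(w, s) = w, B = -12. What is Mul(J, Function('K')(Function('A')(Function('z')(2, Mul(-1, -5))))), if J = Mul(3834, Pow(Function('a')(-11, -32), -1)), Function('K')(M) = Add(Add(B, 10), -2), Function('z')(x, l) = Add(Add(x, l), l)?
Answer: Rational(15336, 11) ≈ 1394.2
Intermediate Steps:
Function('z')(x, l) = Add(x, Mul(2, l)) (Function('z')(x, l) = Add(Add(l, x), l) = Add(x, Mul(2, l)))
Function('K')(M) = -4 (Function('K')(M) = Add(Add(-12, 10), -2) = Add(-2, -2) = -4)
J = Rational(-3834, 11) (J = Mul(3834, Pow(-11, -1)) = Mul(3834, Rational(-1, 11)) = Rational(-3834, 11) ≈ -348.55)
Mul(J, Function('K')(Function('A')(Function('z')(2, Mul(-1, -5))))) = Mul(Rational(-3834, 11), -4) = Rational(15336, 11)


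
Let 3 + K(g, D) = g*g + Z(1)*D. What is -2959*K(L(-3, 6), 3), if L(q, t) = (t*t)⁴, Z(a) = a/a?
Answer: -8347664216162304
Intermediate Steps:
Z(a) = 1
L(q, t) = t⁸ (L(q, t) = (t²)⁴ = t⁸)
K(g, D) = -3 + D + g² (K(g, D) = -3 + (g*g + 1*D) = -3 + (g² + D) = -3 + (D + g²) = -3 + D + g²)
-2959*K(L(-3, 6), 3) = -2959*(-3 + 3 + (6⁸)²) = -2959*(-3 + 3 + 1679616²) = -2959*(-3 + 3 + 2821109907456) = -2959*2821109907456 = -8347664216162304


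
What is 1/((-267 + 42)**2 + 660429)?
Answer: 1/711054 ≈ 1.4064e-6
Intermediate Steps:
1/((-267 + 42)**2 + 660429) = 1/((-225)**2 + 660429) = 1/(50625 + 660429) = 1/711054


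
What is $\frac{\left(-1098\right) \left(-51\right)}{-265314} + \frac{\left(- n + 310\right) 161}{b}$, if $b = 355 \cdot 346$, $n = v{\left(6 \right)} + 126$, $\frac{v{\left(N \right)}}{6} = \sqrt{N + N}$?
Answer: $\frac{81785633}{2715709885} - \frac{966 \sqrt{3}}{61415} \approx 0.0028722$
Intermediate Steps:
$v{\left(N \right)} = 6 \sqrt{2} \sqrt{N}$ ($v{\left(N \right)} = 6 \sqrt{N + N} = 6 \sqrt{2 N} = 6 \sqrt{2} \sqrt{N}$)
$n = 126 + 12 \sqrt{3}$ ($n = 6 \sqrt{2} \sqrt{6} + 126 = 12 \sqrt{3} + 126 = 126 + 12 \sqrt{3} \approx 146.78$)
$b = 122830$
$\frac{\left(-1098\right) \left(-51\right)}{-265314} + \frac{\left(- n + 310\right) 161}{b} = \frac{\left(-1098\right) \left(-51\right)}{-265314} + \frac{\left(- (126 + 12 \sqrt{3}) + 310\right) 161}{122830} = 55998 \left(- \frac{1}{265314}\right) + \left(\left(-126 - 12 \sqrt{3}\right) + 310\right) 161 \cdot \frac{1}{122830} = - \frac{9333}{44219} + \left(184 - 12 \sqrt{3}\right) 161 \cdot \frac{1}{122830} = - \frac{9333}{44219} + \left(29624 - 1932 \sqrt{3}\right) \frac{1}{122830} = - \frac{9333}{44219} + \left(\frac{14812}{61415} - \frac{966 \sqrt{3}}{61415}\right) = \frac{81785633}{2715709885} - \frac{966 \sqrt{3}}{61415}$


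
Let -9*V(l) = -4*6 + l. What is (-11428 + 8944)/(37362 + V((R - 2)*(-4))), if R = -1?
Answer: -3726/56045 ≈ -0.066482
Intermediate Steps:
V(l) = 8/3 - l/9 (V(l) = -(-4*6 + l)/9 = -(-24 + l)/9 = 8/3 - l/9)
(-11428 + 8944)/(37362 + V((R - 2)*(-4))) = (-11428 + 8944)/(37362 + (8/3 - (-1 - 2)*(-4)/9)) = -2484/(37362 + (8/3 - (-1)*(-4)/3)) = -2484/(37362 + (8/3 - ⅑*12)) = -2484/(37362 + (8/3 - 4/3)) = -2484/(37362 + 4/3) = -2484/112090/3 = -2484*3/112090 = -3726/56045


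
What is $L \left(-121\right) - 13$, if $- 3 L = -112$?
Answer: $- \frac{13591}{3} \approx -4530.3$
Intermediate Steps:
$L = \frac{112}{3}$ ($L = \left(- \frac{1}{3}\right) \left(-112\right) = \frac{112}{3} \approx 37.333$)
$L \left(-121\right) - 13 = \frac{112}{3} \left(-121\right) - 13 = - \frac{13552}{3} - 13 = - \frac{13591}{3}$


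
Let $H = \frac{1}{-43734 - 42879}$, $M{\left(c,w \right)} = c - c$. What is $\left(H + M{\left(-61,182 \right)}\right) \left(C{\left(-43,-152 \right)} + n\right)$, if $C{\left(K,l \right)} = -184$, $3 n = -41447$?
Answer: $\frac{41999}{259839} \approx 0.16163$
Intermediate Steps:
$M{\left(c,w \right)} = 0$
$H = - \frac{1}{86613}$ ($H = \frac{1}{-86613} = - \frac{1}{86613} \approx -1.1546 \cdot 10^{-5}$)
$n = - \frac{41447}{3}$ ($n = \frac{1}{3} \left(-41447\right) = - \frac{41447}{3} \approx -13816.0$)
$\left(H + M{\left(-61,182 \right)}\right) \left(C{\left(-43,-152 \right)} + n\right) = \left(- \frac{1}{86613} + 0\right) \left(-184 - \frac{41447}{3}\right) = \left(- \frac{1}{86613}\right) \left(- \frac{41999}{3}\right) = \frac{41999}{259839}$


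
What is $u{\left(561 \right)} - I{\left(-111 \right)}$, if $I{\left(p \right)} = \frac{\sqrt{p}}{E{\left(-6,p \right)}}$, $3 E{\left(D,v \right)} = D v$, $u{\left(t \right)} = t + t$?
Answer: $1122 - \frac{i \sqrt{111}}{222} \approx 1122.0 - 0.047458 i$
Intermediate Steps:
$u{\left(t \right)} = 2 t$
$E{\left(D,v \right)} = \frac{D v}{3}$
$I{\left(p \right)} = - \frac{1}{2 \sqrt{p}}$ ($I{\left(p \right)} = \frac{\sqrt{p}}{\frac{1}{3} \left(-6\right) p} = \frac{\sqrt{p}}{\left(-2\right) p} = - \frac{1}{2 p} \sqrt{p} = - \frac{1}{2 \sqrt{p}}$)
$u{\left(561 \right)} - I{\left(-111 \right)} = 2 \cdot 561 - - \frac{1}{2 i \sqrt{111}} = 1122 - - \frac{\left(- \frac{1}{111}\right) i \sqrt{111}}{2} = 1122 - \frac{i \sqrt{111}}{222}$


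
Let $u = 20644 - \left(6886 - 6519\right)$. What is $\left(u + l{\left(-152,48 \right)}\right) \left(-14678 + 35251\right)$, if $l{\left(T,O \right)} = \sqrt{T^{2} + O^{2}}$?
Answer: $417158721 + 164584 \sqrt{397} \approx 4.2044 \cdot 10^{8}$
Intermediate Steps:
$u = 20277$ ($u = 20644 - \left(6886 - 6519\right) = 20644 - 367 = 20277$)
$l{\left(T,O \right)} = \sqrt{O^{2} + T^{2}}$
$\left(u + l{\left(-152,48 \right)}\right) \left(-14678 + 35251\right) = \left(20277 + \sqrt{48^{2} + \left(-152\right)^{2}}\right) \left(-14678 + 35251\right) = \left(20277 + \sqrt{2304 + 23104}\right) 20573 = \left(20277 + \sqrt{25408}\right) 20573 = \left(20277 + 8 \sqrt{397}\right) 20573 = 417158721 + 164584 \sqrt{397}$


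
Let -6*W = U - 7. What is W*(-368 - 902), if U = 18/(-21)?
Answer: -34925/21 ≈ -1663.1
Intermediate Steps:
U = -6/7 (U = 18*(-1/21) = -6/7 ≈ -0.85714)
W = 55/42 (W = -(-6/7 - 7)/6 = -⅙*(-55/7) = 55/42 ≈ 1.3095)
W*(-368 - 902) = 55*(-368 - 902)/42 = (55/42)*(-1270) = -34925/21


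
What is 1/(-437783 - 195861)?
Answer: -1/633644 ≈ -1.5782e-6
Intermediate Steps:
1/(-437783 - 195861) = 1/(-633644) = -1/633644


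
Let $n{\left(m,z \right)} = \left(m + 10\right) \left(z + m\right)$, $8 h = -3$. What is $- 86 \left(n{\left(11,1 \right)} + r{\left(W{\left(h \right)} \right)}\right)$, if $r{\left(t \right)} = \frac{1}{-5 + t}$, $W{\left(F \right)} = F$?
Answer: $-21656$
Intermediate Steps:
$h = - \frac{3}{8}$ ($h = \frac{1}{8} \left(-3\right) = - \frac{3}{8} \approx -0.375$)
$n{\left(m,z \right)} = \left(10 + m\right) \left(m + z\right)$
$- 86 \left(n{\left(11,1 \right)} + r{\left(W{\left(h \right)} \right)}\right) = - 86 \left(\left(11^{2} + 10 \cdot 11 + 10 \cdot 1 + 11 \cdot 1\right) + \frac{1}{-5 - \frac{3}{8}}\right) = - 86 \left(\left(121 + 110 + 10 + 11\right) + \frac{1}{- \frac{43}{8}}\right) = - 86 \left(252 - \frac{8}{43}\right) = \left(-86\right) \frac{10828}{43} = -21656$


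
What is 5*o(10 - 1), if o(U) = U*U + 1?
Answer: 410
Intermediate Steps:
o(U) = 1 + U² (o(U) = U² + 1 = 1 + U²)
5*o(10 - 1) = 5*(1 + (10 - 1)²) = 5*(1 + 9²) = 5*(1 + 81) = 5*82 = 410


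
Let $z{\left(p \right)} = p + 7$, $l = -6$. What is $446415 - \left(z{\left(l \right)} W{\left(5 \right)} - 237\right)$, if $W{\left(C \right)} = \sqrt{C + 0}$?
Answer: $446652 - \sqrt{5} \approx 4.4665 \cdot 10^{5}$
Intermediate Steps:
$z{\left(p \right)} = 7 + p$
$W{\left(C \right)} = \sqrt{C}$
$446415 - \left(z{\left(l \right)} W{\left(5 \right)} - 237\right) = 446415 - \left(\left(7 - 6\right) \sqrt{5} - 237\right) = 446415 - \left(1 \sqrt{5} - 237\right) = 446415 - \left(\sqrt{5} - 237\right) = 446415 - \left(-237 + \sqrt{5}\right) = 446415 + \left(237 - \sqrt{5}\right) = 446652 - \sqrt{5}$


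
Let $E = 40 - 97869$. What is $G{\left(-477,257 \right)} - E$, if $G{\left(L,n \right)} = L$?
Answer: $97352$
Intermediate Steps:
$E = -97829$ ($E = 40 - 97869 = -97829$)
$G{\left(-477,257 \right)} - E = -477 - -97829 = -477 + 97829 = 97352$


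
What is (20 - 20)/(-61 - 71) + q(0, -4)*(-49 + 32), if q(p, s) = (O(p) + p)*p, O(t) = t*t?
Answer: 0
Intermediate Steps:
O(t) = t²
q(p, s) = p*(p + p²) (q(p, s) = (p² + p)*p = (p + p²)*p = p*(p + p²))
(20 - 20)/(-61 - 71) + q(0, -4)*(-49 + 32) = (20 - 20)/(-61 - 71) + (0²*(1 + 0))*(-49 + 32) = 0/(-132) + (0*1)*(-17) = 0*(-1/132) + 0*(-17) = 0 + 0 = 0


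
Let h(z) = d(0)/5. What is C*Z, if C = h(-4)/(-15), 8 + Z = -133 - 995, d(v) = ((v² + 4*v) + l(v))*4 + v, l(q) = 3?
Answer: 4544/25 ≈ 181.76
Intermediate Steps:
d(v) = 12 + 4*v² + 17*v (d(v) = ((v² + 4*v) + 3)*4 + v = (3 + v² + 4*v)*4 + v = (12 + 4*v² + 16*v) + v = 12 + 4*v² + 17*v)
h(z) = 12/5 (h(z) = (12 + 4*0² + 17*0)/5 = (12 + 4*0 + 0)*(⅕) = (12 + 0 + 0)*(⅕) = 12*(⅕) = 12/5)
Z = -1136 (Z = -8 + (-133 - 995) = -8 - 1128 = -1136)
C = -4/25 (C = (12/5)/(-15) = (12/5)*(-1/15) = -4/25 ≈ -0.16000)
C*Z = -4/25*(-1136) = 4544/25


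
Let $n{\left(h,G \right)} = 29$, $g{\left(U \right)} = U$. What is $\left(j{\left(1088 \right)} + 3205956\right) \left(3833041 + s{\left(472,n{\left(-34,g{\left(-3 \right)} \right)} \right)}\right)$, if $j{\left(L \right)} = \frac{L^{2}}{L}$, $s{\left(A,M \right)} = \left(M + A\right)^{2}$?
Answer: $13097702391848$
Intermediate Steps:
$s{\left(A,M \right)} = \left(A + M\right)^{2}$
$j{\left(L \right)} = L$
$\left(j{\left(1088 \right)} + 3205956\right) \left(3833041 + s{\left(472,n{\left(-34,g{\left(-3 \right)} \right)} \right)}\right) = \left(1088 + 3205956\right) \left(3833041 + \left(472 + 29\right)^{2}\right) = 3207044 \left(3833041 + 501^{2}\right) = 3207044 \left(3833041 + 251001\right) = 3207044 \cdot 4084042 = 13097702391848$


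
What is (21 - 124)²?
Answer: 10609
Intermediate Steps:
(21 - 124)² = (-103)² = 10609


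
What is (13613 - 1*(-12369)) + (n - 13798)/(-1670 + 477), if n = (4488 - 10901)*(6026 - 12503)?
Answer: -10526677/1193 ≈ -8823.7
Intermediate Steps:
n = 41537001 (n = -6413*(-6477) = 41537001)
(13613 - 1*(-12369)) + (n - 13798)/(-1670 + 477) = (13613 - 1*(-12369)) + (41537001 - 13798)/(-1670 + 477) = (13613 + 12369) + 41523203/(-1193) = 25982 + 41523203*(-1/1193) = 25982 - 41523203/1193 = -10526677/1193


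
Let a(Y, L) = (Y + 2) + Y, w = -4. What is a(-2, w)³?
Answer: -8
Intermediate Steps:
a(Y, L) = 2 + 2*Y (a(Y, L) = (2 + Y) + Y = 2 + 2*Y)
a(-2, w)³ = (2 + 2*(-2))³ = (2 - 4)³ = (-2)³ = -8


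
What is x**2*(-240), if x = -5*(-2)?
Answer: -24000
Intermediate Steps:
x = 10
x**2*(-240) = 10**2*(-240) = 100*(-240) = -24000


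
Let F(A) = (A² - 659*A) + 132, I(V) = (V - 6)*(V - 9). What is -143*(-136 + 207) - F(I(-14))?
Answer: 81255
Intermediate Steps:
I(V) = (-9 + V)*(-6 + V) (I(V) = (-6 + V)*(-9 + V) = (-9 + V)*(-6 + V))
F(A) = 132 + A² - 659*A
-143*(-136 + 207) - F(I(-14)) = -143*(-136 + 207) - (132 + (54 + (-14)² - 15*(-14))² - 659*(54 + (-14)² - 15*(-14))) = -143*71 - (132 + (54 + 196 + 210)² - 659*(54 + 196 + 210)) = -10153 - (132 + 460² - 659*460) = -10153 - (132 + 211600 - 303140) = -10153 - 1*(-91408) = -10153 + 91408 = 81255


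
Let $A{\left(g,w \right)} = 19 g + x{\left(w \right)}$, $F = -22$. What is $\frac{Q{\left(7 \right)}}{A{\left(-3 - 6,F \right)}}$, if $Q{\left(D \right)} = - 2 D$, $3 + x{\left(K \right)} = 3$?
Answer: $\frac{14}{171} \approx 0.081871$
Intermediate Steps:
$x{\left(K \right)} = 0$ ($x{\left(K \right)} = -3 + 3 = 0$)
$A{\left(g,w \right)} = 19 g$ ($A{\left(g,w \right)} = 19 g + 0 = 19 g$)
$\frac{Q{\left(7 \right)}}{A{\left(-3 - 6,F \right)}} = \frac{\left(-2\right) 7}{19 \left(-3 - 6\right)} = - \frac{14}{19 \left(-3 - 6\right)} = - \frac{14}{19 \left(-9\right)} = - \frac{14}{-171} = \left(-14\right) \left(- \frac{1}{171}\right) = \frac{14}{171}$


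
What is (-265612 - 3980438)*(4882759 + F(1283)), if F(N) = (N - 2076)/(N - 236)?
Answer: -7235620036958000/349 ≈ -2.0732e+13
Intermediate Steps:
F(N) = (-2076 + N)/(-236 + N)
(-265612 - 3980438)*(4882759 + F(1283)) = (-265612 - 3980438)*(4882759 + (-2076 + 1283)/(-236 + 1283)) = -4246050*(4882759 - 793/1047) = -4246050*5112247880/1047 = -7235620036958000/349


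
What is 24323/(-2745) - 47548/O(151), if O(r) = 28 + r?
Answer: -134873077/491355 ≈ -274.49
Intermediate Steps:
24323/(-2745) - 47548/O(151) = 24323/(-2745) - 47548/(28 + 151) = 24323*(-1/2745) - 47548/179 = -24323/2745 - 47548*1/179 = -24323/2745 - 47548/179 = -134873077/491355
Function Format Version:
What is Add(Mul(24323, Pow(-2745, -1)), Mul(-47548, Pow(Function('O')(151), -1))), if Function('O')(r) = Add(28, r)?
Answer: Rational(-134873077, 491355) ≈ -274.49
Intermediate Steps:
Add(Mul(24323, Pow(-2745, -1)), Mul(-47548, Pow(Function('O')(151), -1))) = Add(Mul(24323, Pow(-2745, -1)), Mul(-47548, Pow(Add(28, 151), -1))) = Add(Mul(24323, Rational(-1, 2745)), Mul(-47548, Pow(179, -1))) = Add(Rational(-24323, 2745), Mul(-47548, Rational(1, 179))) = Add(Rational(-24323, 2745), Rational(-47548, 179)) = Rational(-134873077, 491355)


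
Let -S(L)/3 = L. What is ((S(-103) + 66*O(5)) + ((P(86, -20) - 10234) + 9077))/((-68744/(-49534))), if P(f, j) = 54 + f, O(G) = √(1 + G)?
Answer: -4383759/8593 + 817311*√6/17186 ≈ -393.67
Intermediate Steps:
S(L) = -3*L
((S(-103) + 66*O(5)) + ((P(86, -20) - 10234) + 9077))/((-68744/(-49534))) = ((-3*(-103) + 66*√(1 + 5)) + (((54 + 86) - 10234) + 9077))/((-68744/(-49534))) = ((309 + 66*√6) + ((140 - 10234) + 9077))/((-68744*(-1/49534))) = ((309 + 66*√6) + (-10094 + 9077))/(34372/24767) = ((309 + 66*√6) - 1017)*(24767/34372) = (-708 + 66*√6)*(24767/34372) = -4383759/8593 + 817311*√6/17186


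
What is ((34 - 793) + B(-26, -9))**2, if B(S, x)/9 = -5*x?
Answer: 125316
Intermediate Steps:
B(S, x) = -45*x (B(S, x) = 9*(-5*x) = -45*x)
((34 - 793) + B(-26, -9))**2 = ((34 - 793) - 45*(-9))**2 = (-759 + 405)**2 = (-354)**2 = 125316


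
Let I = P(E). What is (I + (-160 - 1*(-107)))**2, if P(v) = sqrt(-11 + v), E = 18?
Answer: (53 - sqrt(7))**2 ≈ 2535.6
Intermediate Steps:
I = sqrt(7) (I = sqrt(-11 + 18) = sqrt(7) ≈ 2.6458)
(I + (-160 - 1*(-107)))**2 = (sqrt(7) + (-160 - 1*(-107)))**2 = (sqrt(7) + (-160 + 107))**2 = (sqrt(7) - 53)**2 = (-53 + sqrt(7))**2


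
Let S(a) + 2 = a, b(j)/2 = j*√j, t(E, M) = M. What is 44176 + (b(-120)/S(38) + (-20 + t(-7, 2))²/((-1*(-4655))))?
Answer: 205639604/4655 - 40*I*√30/3 ≈ 44176.0 - 73.03*I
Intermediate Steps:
b(j) = 2*j^(3/2) (b(j) = 2*(j*√j) = 2*j^(3/2))
S(a) = -2 + a
44176 + (b(-120)/S(38) + (-20 + t(-7, 2))²/((-1*(-4655)))) = 44176 + ((2*(-120)^(3/2))/(-2 + 38) + (-20 + 2)²/((-1*(-4655)))) = 44176 + ((2*(-240*I*√30))/36 + (-18)²/4655) = 44176 + (-480*I*√30*(1/36) + 324*(1/4655)) = 44176 + (-40*I*√30/3 + 324/4655) = 44176 + (324/4655 - 40*I*√30/3) = 205639604/4655 - 40*I*√30/3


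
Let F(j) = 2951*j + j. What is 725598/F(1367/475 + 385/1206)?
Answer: 11546078175/150181114 ≈ 76.881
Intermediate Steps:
F(j) = 2952*j
725598/F(1367/475 + 385/1206) = 725598/((2952*(1367/475 + 385/1206))) = 725598/((2952*(1831477/572850))) = 725598/(300362228/31825) = 725598*(31825/300362228) = 11546078175/150181114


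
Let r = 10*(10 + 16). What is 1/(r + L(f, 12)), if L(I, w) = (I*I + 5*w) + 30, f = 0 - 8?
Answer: 1/414 ≈ 0.0024155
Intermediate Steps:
f = -8
L(I, w) = 30 + I² + 5*w (L(I, w) = (I² + 5*w) + 30 = 30 + I² + 5*w)
r = 260 (r = 10*26 = 260)
1/(r + L(f, 12)) = 1/(260 + (30 + (-8)² + 5*12)) = 1/(260 + (30 + 64 + 60)) = 1/(260 + 154) = 1/414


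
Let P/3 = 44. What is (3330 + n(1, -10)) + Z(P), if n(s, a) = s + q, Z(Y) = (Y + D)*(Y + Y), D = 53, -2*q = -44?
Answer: 52193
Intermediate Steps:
q = 22 (q = -½*(-44) = 22)
P = 132 (P = 3*44 = 132)
Z(Y) = 2*Y*(53 + Y) (Z(Y) = (Y + 53)*(Y + Y) = (53 + Y)*(2*Y) = 2*Y*(53 + Y))
n(s, a) = 22 + s (n(s, a) = s + 22 = 22 + s)
(3330 + n(1, -10)) + Z(P) = (3330 + (22 + 1)) + 2*132*(53 + 132) = (3330 + 23) + 2*132*185 = 3353 + 48840 = 52193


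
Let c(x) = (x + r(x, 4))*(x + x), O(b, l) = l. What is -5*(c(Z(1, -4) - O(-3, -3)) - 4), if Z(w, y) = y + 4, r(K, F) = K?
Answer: -160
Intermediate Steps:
Z(w, y) = 4 + y
c(x) = 4*x**2 (c(x) = (x + x)*(x + x) = (2*x)*(2*x) = 4*x**2)
-5*(c(Z(1, -4) - O(-3, -3)) - 4) = -5*(4*((4 - 4) - 1*(-3))**2 - 4) = -5*(4*(0 + 3)**2 - 4) = -5*(4*3**2 - 4) = -5*(4*9 - 4) = -5*(36 - 4) = -5*32 = -160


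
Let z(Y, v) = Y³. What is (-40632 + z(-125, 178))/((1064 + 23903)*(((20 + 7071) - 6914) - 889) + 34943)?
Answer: 1993757/17741561 ≈ 0.11238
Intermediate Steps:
(-40632 + z(-125, 178))/((1064 + 23903)*(((20 + 7071) - 6914) - 889) + 34943) = (-40632 + (-125)³)/((1064 + 23903)*(((20 + 7071) - 6914) - 889) + 34943) = (-40632 - 1953125)/(24967*((7091 - 6914) - 889) + 34943) = -1993757/(24967*(177 - 889) + 34943) = -1993757/(24967*(-712) + 34943) = -1993757/(-17776504 + 34943) = -1993757/(-17741561) = -1993757*(-1/17741561) = 1993757/17741561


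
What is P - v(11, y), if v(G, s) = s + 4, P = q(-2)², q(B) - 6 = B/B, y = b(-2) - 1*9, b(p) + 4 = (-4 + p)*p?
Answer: 46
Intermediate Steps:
b(p) = -4 + p*(-4 + p) (b(p) = -4 + (-4 + p)*p = -4 + p*(-4 + p))
y = -1 (y = (-4 + (-2)² - 4*(-2)) - 1*9 = (-4 + 4 + 8) - 9 = 8 - 9 = -1)
q(B) = 7 (q(B) = 6 + B/B = 6 + 1 = 7)
P = 49 (P = 7² = 49)
v(G, s) = 4 + s
P - v(11, y) = 49 - (4 - 1) = 49 - 1*3 = 49 - 3 = 46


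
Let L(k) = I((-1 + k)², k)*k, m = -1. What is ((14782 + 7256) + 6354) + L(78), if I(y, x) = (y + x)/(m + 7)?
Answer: 106483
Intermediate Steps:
I(y, x) = x/6 + y/6 (I(y, x) = (y + x)/(-1 + 7) = (x + y)/6 = (x + y)*(⅙) = x/6 + y/6)
L(k) = k*(k/6 + (-1 + k)²/6) (L(k) = (k/6 + (-1 + k)²/6)*k = k*(k/6 + (-1 + k)²/6))
((14782 + 7256) + 6354) + L(78) = ((14782 + 7256) + 6354) + (⅙)*78*(78 + (-1 + 78)²) = (22038 + 6354) + (⅙)*78*(78 + 77²) = 28392 + (⅙)*78*(78 + 5929) = 28392 + (⅙)*78*6007 = 28392 + 78091 = 106483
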